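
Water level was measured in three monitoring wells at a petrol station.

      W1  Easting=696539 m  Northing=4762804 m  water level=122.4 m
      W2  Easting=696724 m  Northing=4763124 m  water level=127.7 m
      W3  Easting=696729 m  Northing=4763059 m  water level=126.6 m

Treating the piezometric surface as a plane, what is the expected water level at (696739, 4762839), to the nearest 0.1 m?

With h = a·x + b·y + c and W1 as origin, the differences give:
  185·a + 320·b = +5.3
  190·a + 255·b = +4.2
Eliminate b (×255 and ×320, subtract): -13625·a = 7.50 → a = ∂h/∂x = -0.0005505
Back-substitute: b = ∂h/∂y = +0.01688.
h(696739, 4762839) = 122.4 + (-0.0005505)·(200) + (+0.01688)·(35) = 122.4 -0.110 +0.591 = 122.881 m.

122.9 m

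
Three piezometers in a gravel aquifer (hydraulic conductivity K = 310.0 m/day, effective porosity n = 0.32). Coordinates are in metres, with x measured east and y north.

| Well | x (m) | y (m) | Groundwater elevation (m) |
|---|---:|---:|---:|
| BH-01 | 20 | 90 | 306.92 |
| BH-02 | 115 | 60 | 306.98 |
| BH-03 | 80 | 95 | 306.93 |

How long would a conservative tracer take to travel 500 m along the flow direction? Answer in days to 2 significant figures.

430 days

Differences from BH-01: to BH-02 (Δx, Δy, Δh) = (95, -30, +0.06); to BH-03 = (60, 5, +0.01).
Solve a·Δx + b·Δy = Δh: det = 95·5 − 60·(-30) = 2275.
∂h/∂x = [(+0.06)·5 − (+0.01)·(-30)] / 2275 = +0.0002637
∂h/∂y = [95·(+0.01) − 60·(+0.06)] / 2275 = -0.001165
|∇h| = √(0.0002637² + -0.001165²) = 0.001194
Seepage velocity v = K·i/n = 310.0 × 0.001194 / 0.32 = 1.157 m/day.
t = 500 / 1.157 = 432.2 days.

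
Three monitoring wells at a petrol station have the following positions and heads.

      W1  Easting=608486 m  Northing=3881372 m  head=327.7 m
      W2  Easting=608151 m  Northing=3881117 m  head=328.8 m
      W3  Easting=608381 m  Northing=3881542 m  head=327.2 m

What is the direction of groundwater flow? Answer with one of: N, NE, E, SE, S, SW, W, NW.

Taking W1 as reference: W2−W1 = (-335, -255, +1.1); W3−W1 = (-105, 170, -0.5).
Solve a·Δx + b·Δy = Δh: det = (-335)·170 − (-105)·(-255) = -83725.
∂h/∂x = [(+1.1)·170 − (-0.5)·(-255)] / -83725 = -0.0007107
∂h/∂y = [(-335)·(-0.5) − (-105)·(+1.1)] / -83725 = -0.003380
Flow = −∇h = (+0.0007107 east, +0.003380 north), which points north.

N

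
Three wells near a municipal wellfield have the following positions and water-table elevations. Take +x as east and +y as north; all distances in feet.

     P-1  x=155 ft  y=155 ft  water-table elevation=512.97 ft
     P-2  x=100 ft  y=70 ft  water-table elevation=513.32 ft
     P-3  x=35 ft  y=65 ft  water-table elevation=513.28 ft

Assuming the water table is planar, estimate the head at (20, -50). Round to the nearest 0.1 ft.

513.8 ft

Three-point gradient (reference P-1): Δ to P-2 = (-55, -85, +0.35), Δ to P-3 = (-120, -90, +0.31).
∂h/∂x = +0.0009810, ∂h/∂y = -0.004752 (det = -5250).
h(20, -50) = 512.97 + (+0.0009810)·(-135) + (-0.004752)·(-205) = 512.97 -0.132 +0.974 = 513.812 ft.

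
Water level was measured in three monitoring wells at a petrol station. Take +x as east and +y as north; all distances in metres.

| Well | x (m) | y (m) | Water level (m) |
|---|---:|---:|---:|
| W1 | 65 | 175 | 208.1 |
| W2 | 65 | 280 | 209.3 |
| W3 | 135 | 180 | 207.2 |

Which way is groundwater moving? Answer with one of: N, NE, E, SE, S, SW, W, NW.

SE

With h = a·x + b·y + c and W1 as origin, the differences give:
  0·a + 105·b = +1.2
  70·a + 5·b = -0.9
Eliminate b (×5 and ×105, subtract): -7350·a = 100.50 → a = ∂h/∂x = -0.01367
Back-substitute: b = ∂h/∂y = +0.01143.
Flow = −∇h = (+0.01367 east, -0.01143 north), which points southeast.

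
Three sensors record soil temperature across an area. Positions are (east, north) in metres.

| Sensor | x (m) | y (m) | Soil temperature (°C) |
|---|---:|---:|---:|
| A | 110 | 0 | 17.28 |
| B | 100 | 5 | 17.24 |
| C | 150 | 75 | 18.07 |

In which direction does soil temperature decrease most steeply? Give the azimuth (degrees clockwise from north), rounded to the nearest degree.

228°

With T = a·x + b·y + c and A as origin, the differences give:
  (-10)·a + 5·b = -0.04
  40·a + 75·b = +0.79
Eliminate b (×75 and ×5, subtract): -950·a = -6.950 → a = ∂T/∂x = +0.007316
Back-substitute: b = ∂T/∂y = +0.006632.
Steepest decrease is along −∇f: components (-0.007316 E, -0.006632 N).
Azimuth = atan2(-0.007316, -0.006632) = 227.8° ≈ 228°.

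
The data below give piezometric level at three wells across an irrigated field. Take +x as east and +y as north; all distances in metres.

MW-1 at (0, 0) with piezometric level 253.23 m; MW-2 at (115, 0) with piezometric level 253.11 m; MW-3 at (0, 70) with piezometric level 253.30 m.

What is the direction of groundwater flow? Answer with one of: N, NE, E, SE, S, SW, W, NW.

SE

∂h/∂x = (253.11 − 253.23) / (115 − 0) = -0.001043
∂h/∂y = (253.30 − 253.23) / (70 − 0) = +0.001000
Flow = −∇h = (+0.001043 east, -0.001000 north), which points southeast.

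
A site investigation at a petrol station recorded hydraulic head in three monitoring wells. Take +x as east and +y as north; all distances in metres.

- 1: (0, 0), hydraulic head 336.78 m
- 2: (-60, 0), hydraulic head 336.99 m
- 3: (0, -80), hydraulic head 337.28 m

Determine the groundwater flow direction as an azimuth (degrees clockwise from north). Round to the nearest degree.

029°

∂h/∂x = (336.99 − 336.78) / (-60 − 0) = -0.003500
∂h/∂y = (337.28 − 336.78) / (-80 − 0) = -0.006250
Flow direction (−∇h) has components (+0.003500 E, +0.006250 N).
Azimuth = atan2(E, N) = atan2(+0.003500, +0.006250) = 29.2° ≈ 029°.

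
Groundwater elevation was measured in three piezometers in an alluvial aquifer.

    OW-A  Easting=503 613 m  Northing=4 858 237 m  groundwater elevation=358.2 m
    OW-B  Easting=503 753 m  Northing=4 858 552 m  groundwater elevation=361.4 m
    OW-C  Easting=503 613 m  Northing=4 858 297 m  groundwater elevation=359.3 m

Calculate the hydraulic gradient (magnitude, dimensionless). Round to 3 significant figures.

0.0260

Taking OW-A as reference: OW-B−OW-A = (140, 315, +3.2); OW-C−OW-A = (0, 60, +1.1).
Solve a·Δx + b·Δy = Δh: det = 140·60 − 0·315 = 8400.
∂h/∂x = [(+3.2)·60 − (+1.1)·315] / 8400 = -0.01839
∂h/∂y = [140·(+1.1) − 0·(+3.2)] / 8400 = +0.01833
|∇h| = √(-0.01839² + 0.01833²) = 0.02596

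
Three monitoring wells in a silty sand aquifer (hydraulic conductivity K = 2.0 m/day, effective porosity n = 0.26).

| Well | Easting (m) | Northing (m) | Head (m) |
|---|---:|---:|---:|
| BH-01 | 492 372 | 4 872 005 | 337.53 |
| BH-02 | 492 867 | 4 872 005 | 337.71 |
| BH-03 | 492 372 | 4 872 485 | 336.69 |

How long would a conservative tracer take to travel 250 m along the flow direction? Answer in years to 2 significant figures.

50 years

∂h/∂x = (337.71 − 337.53) / (492867 − 492372) = +0.0003636
∂h/∂y = (336.69 − 337.53) / (4872485 − 4872005) = -0.001750
|∇h| = √(0.0003636² + -0.001750²) = 0.001787
Seepage velocity v = K·i/n = 2.0 × 0.001787 / 0.26 = 0.01375 m/day.
t = 250 / 0.01375 = 1.818e+04 days = 49.8 years.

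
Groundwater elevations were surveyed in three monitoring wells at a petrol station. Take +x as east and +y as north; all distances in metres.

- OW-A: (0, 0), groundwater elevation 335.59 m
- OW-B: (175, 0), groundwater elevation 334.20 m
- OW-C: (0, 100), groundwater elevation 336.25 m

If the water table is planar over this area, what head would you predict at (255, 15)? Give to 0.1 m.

333.7 m

∂h/∂x = (334.20 − 335.59) / (175 − 0) = -0.007943
∂h/∂y = (336.25 − 335.59) / (100 − 0) = +0.006600
h(255, 15) = 335.59 + (-0.007943)·(255) + (+0.006600)·(15) = 335.59 -2.025 +0.099 = 333.664 m.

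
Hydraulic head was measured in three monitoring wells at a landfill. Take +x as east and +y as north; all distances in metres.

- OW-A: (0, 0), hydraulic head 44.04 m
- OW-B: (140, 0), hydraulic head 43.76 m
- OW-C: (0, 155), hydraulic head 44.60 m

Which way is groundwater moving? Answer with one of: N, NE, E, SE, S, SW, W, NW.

SE

∂h/∂x = (43.76 − 44.04) / (140 − 0) = -0.002000
∂h/∂y = (44.60 − 44.04) / (155 − 0) = +0.003613
Flow = −∇h = (+0.002000 east, -0.003613 north), which points southeast.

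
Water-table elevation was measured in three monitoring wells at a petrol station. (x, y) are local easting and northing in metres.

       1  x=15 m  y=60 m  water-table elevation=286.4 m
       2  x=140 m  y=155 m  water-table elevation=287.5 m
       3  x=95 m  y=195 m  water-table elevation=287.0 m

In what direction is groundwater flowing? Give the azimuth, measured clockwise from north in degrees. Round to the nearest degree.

278°

With h = a·x + b·y + c and 1 as origin, the differences give:
  125·a + 95·b = +1.1
  80·a + 135·b = +0.6
Eliminate b (×135 and ×95, subtract): 9275·a = 91.50 → a = ∂h/∂x = +0.009865
Back-substitute: b = ∂h/∂y = -0.001402.
Flow direction (−∇h) has components (-0.009865 E, +0.001402 N).
Azimuth = atan2(E, N) = atan2(-0.009865, +0.001402) = 278.1° ≈ 278°.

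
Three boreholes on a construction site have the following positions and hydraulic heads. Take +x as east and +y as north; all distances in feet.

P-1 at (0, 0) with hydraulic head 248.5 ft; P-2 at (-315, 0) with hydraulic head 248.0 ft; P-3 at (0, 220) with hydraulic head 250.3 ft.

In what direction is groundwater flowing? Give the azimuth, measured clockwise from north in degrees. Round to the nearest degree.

∂h/∂x = (248.0 − 248.5) / (-315 − 0) = +0.001587
∂h/∂y = (250.3 − 248.5) / (220 − 0) = +0.008182
Flow direction (−∇h) has components (-0.001587 E, -0.008182 N).
Azimuth = atan2(E, N) = atan2(-0.001587, -0.008182) = 191.0° ≈ 191°.

191°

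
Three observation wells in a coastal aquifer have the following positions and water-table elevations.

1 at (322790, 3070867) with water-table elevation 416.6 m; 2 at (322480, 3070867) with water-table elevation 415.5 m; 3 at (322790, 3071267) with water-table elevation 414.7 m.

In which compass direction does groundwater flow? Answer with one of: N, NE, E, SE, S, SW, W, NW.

∂h/∂x = (415.5 − 416.6) / (322480 − 322790) = +0.003548
∂h/∂y = (414.7 − 416.6) / (3071267 − 3070867) = -0.004750
Flow = −∇h = (-0.003548 east, +0.004750 north), which points northwest.

NW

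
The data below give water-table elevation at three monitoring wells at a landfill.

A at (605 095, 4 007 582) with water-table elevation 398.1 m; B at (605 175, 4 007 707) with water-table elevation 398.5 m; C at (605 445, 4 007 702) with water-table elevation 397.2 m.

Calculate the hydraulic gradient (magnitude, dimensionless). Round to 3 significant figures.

Three-point gradient (reference A): Δ to B = (80, 125, +0.4), Δ to C = (350, 120, -0.9).
∂h/∂x = -0.004700, ∂h/∂y = +0.006208 (det = -34150).
|∇h| = √(-0.004700² + 0.006208²) = 0.007786

0.00779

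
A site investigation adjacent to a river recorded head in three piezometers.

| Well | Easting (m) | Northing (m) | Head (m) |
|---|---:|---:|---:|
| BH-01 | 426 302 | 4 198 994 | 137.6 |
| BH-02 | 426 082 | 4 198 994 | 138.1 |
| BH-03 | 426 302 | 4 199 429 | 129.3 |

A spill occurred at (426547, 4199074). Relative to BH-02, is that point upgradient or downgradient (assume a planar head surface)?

∂h/∂x = (138.1 − 137.6) / (426082 − 426302) = -0.002273
∂h/∂y = (129.3 − 137.6) / (4199429 − 4198994) = -0.01908
Head at (426547, 4199074) = 137.6 + (-0.002273)·(245) + (-0.01908)·(80) = 135.52 m.
That is lower than the 138.1 m at BH-02, so the point is downgradient.

downgradient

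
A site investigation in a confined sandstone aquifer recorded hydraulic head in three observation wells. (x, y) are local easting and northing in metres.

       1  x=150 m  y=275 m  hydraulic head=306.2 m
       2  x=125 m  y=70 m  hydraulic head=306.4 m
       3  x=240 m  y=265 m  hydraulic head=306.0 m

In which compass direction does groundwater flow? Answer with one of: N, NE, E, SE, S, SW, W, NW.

E

Taking 1 as reference: 2−1 = (-25, -205, +0.2); 3−1 = (90, -10, -0.2).
Determinant of the coordinate differences = (-25)·(-10) − 90·(-205) = 18700.
∂h/∂x = [(+0.2)·(-10) − (-0.2)·(-205)] / 18700 = -0.002299
∂h/∂y = [(-25)·(-0.2) − 90·(+0.2)] / 18700 = -0.0006952
Flow = −∇h = (+0.002299 east, +0.0006952 north), which points east.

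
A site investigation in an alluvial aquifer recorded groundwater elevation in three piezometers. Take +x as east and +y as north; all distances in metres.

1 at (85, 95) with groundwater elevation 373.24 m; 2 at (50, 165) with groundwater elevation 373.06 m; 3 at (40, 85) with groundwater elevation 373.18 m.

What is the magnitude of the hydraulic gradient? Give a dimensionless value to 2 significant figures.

0.0024

With h = a·x + b·y + c and 1 as origin, the differences give:
  (-35)·a + 70·b = -0.18
  (-45)·a + (-10)·b = -0.06
Eliminate b (×(-10) and ×70, subtract): 3500·a = 6.000 → a = ∂h/∂x = +0.001714
Back-substitute: b = ∂h/∂y = -0.001714.
|∇h| = √(0.001714² + -0.001714²) = 0.002424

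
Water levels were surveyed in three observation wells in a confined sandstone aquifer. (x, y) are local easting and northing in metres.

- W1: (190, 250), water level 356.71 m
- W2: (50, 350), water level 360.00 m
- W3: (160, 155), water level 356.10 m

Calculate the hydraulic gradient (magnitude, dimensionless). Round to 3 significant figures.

0.0191

Taking W1 as reference: W2−W1 = (-140, 100, +3.29); W3−W1 = (-30, -95, -0.61).
Determinant of the coordinate differences = (-140)·(-95) − (-30)·100 = 16300.
∂h/∂x = [(+3.29)·(-95) − (-0.61)·100] / 16300 = -0.01543
∂h/∂y = [(-140)·(-0.61) − (-30)·(+3.29)] / 16300 = +0.01129
|∇h| = √(-0.01543² + 0.01129²) = 0.01912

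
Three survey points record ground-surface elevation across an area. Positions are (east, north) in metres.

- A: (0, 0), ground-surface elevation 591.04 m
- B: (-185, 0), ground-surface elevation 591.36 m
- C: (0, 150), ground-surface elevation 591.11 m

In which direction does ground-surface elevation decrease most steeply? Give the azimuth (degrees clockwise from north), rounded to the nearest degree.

105°

∂z/∂x = (591.36 − 591.04) / (-185 − 0) = -0.001730
∂z/∂y = (591.11 − 591.04) / (150 − 0) = +0.0004667
Steepest decrease is along −∇f: components (+0.001730 E, -0.0004667 N).
Azimuth = atan2(+0.001730, -0.0004667) = 105.1° ≈ 105°.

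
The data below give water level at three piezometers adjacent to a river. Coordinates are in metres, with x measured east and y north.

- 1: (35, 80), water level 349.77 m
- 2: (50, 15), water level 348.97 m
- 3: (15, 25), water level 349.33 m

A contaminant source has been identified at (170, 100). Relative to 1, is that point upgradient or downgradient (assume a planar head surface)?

Taking 1 as reference: 2−1 = (15, -65, -0.80); 3−1 = (-20, -55, -0.44).
Determinant of the coordinate differences = 15·(-55) − (-20)·(-65) = -2125.
∂h/∂x = [(-0.80)·(-55) − (-0.44)·(-65)] / -2125 = -0.007247
∂h/∂y = [15·(-0.44) − (-20)·(-0.80)] / -2125 = +0.01064
Head at (170, 100) = 349.77 + (-0.007247)·(135) + (+0.01064)·(20) = 349.00 m.
That is lower than the 349.77 m at 1, so the point is downgradient.

downgradient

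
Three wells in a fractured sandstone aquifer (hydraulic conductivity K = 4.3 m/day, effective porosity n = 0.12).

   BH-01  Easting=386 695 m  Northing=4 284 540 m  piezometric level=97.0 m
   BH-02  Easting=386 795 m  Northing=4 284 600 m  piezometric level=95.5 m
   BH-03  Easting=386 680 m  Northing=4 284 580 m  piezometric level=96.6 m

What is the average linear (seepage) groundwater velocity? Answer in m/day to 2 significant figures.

Taking BH-01 as reference: BH-02−BH-01 = (100, 60, -1.5); BH-03−BH-01 = (-15, 40, -0.4).
Solve a·Δx + b·Δy = Δh: det = 100·40 − (-15)·60 = 4900.
∂h/∂x = [(-1.5)·40 − (-0.4)·60] / 4900 = -0.007347
∂h/∂y = [100·(-0.4) − (-15)·(-1.5)] / 4900 = -0.01276
|∇h| = √(-0.007347² + -0.01276²) = 0.01472
Seepage velocity v = K·i/n = 4.3 × 0.01472 / 0.12 = 0.5275 m/day.

0.53 m/day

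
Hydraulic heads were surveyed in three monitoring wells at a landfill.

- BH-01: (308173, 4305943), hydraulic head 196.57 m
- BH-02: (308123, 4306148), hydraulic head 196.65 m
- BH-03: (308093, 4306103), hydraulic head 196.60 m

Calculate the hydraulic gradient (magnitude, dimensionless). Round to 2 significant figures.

With h = a·x + b·y + c and BH-01 as origin, the differences give:
  (-50)·a + 205·b = +0.08
  (-80)·a + 160·b = +0.03
Eliminate b (×160 and ×205, subtract): 8400·a = 6.650 → a = ∂h/∂x = +0.0007917
Back-substitute: b = ∂h/∂y = +0.0005833.
|∇h| = √(0.0007917² + 0.0005833²) = 0.0009834

0.00098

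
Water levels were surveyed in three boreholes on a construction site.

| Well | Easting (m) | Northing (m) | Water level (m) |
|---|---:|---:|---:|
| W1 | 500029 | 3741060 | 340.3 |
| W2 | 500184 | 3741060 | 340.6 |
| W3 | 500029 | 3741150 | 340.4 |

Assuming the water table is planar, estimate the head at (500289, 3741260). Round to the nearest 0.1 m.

341.0 m

∂h/∂x = (340.6 − 340.3) / (500184 − 500029) = +0.001935
∂h/∂y = (340.4 − 340.3) / (3741150 − 3741060) = +0.001111
h(500289, 3741260) = 340.3 + (+0.001935)·(260) + (+0.001111)·(200) = 340.3 +0.503 +0.222 = 341.025 m.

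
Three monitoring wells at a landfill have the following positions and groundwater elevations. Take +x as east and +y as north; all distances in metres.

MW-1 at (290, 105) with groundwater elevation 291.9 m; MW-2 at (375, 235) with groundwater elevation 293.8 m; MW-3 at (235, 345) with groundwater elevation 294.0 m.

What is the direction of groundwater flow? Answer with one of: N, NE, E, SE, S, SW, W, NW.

SW

Differences from MW-1: to MW-2 (Δx, Δy, Δh) = (85, 130, +1.9); to MW-3 = (-55, 240, +2.1).
Determinant of the coordinate differences = 85·240 − (-55)·130 = 27550.
∂h/∂x = [(+1.9)·240 − (+2.1)·130] / 27550 = +0.006642
∂h/∂y = [85·(+2.1) − (-55)·(+1.9)] / 27550 = +0.01027
Flow = −∇h = (-0.006642 east, -0.01027 north), which points southwest.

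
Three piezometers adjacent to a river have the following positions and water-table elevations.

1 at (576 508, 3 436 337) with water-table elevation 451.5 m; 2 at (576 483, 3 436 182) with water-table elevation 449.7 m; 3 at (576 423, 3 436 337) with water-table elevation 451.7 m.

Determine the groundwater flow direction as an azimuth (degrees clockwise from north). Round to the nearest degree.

With h = a·x + b·y + c and 1 as origin, the differences give:
  (-25)·a + (-155)·b = -1.8
  (-85)·a + 0·b = +0.2
Eliminate b (×0 and ×(-155), subtract): -13175·a = 31.00 → a = ∂h/∂x = -0.002353
Back-substitute: b = ∂h/∂y = +0.01199.
Flow direction (−∇h) has components (+0.002353 E, -0.01199 N).
Azimuth = atan2(E, N) = atan2(+0.002353, -0.01199) = 168.9° ≈ 169°.

169°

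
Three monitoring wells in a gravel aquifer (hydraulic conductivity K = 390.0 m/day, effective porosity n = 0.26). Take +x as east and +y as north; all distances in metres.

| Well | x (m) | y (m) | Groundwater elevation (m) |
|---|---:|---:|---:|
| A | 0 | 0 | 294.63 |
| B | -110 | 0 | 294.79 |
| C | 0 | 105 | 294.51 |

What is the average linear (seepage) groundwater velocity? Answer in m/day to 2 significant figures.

2.8 m/day

∂h/∂x = (294.79 − 294.63) / (-110 − 0) = -0.001455
∂h/∂y = (294.51 − 294.63) / (105 − 0) = -0.001143
|∇h| = √(-0.001455² + -0.001143²) = 0.00185
Seepage velocity v = K·i/n = 390.0 × 0.00185 / 0.26 = 2.775 m/day.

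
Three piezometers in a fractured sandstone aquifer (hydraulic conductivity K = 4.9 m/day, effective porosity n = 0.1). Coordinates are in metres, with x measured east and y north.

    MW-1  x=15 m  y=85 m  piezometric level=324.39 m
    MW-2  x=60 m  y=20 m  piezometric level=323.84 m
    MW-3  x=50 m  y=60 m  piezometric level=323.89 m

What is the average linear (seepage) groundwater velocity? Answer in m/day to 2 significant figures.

0.81 m/day

Taking MW-1 as reference: MW-2−MW-1 = (45, -65, -0.55); MW-3−MW-1 = (35, -25, -0.50).
Determinant of the coordinate differences = 45·(-25) − 35·(-65) = 1150.
∂h/∂x = [(-0.55)·(-25) − (-0.50)·(-65)] / 1150 = -0.01630
∂h/∂y = [45·(-0.50) − 35·(-0.55)] / 1150 = -0.002826
|∇h| = √(-0.01630² + -0.002826²) = 0.01654
Seepage velocity v = K·i/n = 4.9 × 0.01654 / 0.1 = 0.8105 m/day.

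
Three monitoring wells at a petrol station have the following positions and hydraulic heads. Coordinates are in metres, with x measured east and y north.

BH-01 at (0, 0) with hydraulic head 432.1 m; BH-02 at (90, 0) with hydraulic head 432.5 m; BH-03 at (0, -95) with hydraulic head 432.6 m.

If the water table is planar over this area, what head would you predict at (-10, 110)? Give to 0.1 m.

∂h/∂x = (432.5 − 432.1) / (90 − 0) = +0.004444
∂h/∂y = (432.6 − 432.1) / (-95 − 0) = -0.005263
h(-10, 110) = 432.1 + (+0.004444)·(-10) + (-0.005263)·(110) = 432.1 -0.044 -0.579 = 431.477 m.

431.5 m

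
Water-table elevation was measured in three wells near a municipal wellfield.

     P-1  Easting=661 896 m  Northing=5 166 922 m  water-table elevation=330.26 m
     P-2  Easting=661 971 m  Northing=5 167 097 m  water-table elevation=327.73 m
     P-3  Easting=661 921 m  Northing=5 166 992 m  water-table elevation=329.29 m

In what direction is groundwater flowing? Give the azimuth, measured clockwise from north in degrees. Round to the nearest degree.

With h = a·x + b·y + c and P-1 as origin, the differences give:
  75·a + 175·b = -2.53
  25·a + 70·b = -0.97
Eliminate b (×70 and ×175, subtract): 875·a = -7.350 → a = ∂h/∂x = -0.008400
Back-substitute: b = ∂h/∂y = -0.01086.
Flow direction (−∇h) has components (+0.008400 E, +0.01086 N).
Azimuth = atan2(E, N) = atan2(+0.008400, +0.01086) = 37.7° ≈ 038°.

038°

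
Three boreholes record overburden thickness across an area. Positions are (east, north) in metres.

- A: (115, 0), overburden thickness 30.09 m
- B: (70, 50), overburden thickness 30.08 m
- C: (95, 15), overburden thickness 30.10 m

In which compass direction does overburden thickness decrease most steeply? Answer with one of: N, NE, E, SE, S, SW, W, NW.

Three-point gradient (reference A): Δ to B = (-45, 50, -0.01), Δ to C = (-20, 15, +0.01).
∂d/∂x = -0.002000, ∂d/∂y = -0.002000 (det = 325).
Steepest decrease is along −∇f = (+0.002000 E, +0.002000 N) → northeast.

NE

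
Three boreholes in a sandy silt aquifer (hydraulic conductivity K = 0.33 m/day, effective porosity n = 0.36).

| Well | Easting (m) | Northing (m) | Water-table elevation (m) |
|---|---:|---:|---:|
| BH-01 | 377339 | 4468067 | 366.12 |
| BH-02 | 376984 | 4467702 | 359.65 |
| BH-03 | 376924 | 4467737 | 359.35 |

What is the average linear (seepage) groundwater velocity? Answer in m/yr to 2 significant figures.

4.3 m/yr

Differences from BH-01: to BH-02 (Δx, Δy, Δh) = (-355, -365, -6.47); to BH-03 = (-415, -330, -6.77).
Determinant of the coordinate differences = (-355)·(-330) − (-415)·(-365) = -34325.
∂h/∂x = [(-6.47)·(-330) − (-6.77)·(-365)] / -34325 = +0.009787
∂h/∂y = [(-355)·(-6.77) − (-415)·(-6.47)] / -34325 = +0.008207
|∇h| = √(0.009787² + 0.008207²) = 0.01277
Seepage velocity v = K·i/n = 0.33 × 0.01277 / 0.36 = 0.01171 m/day = 4.277 m/yr.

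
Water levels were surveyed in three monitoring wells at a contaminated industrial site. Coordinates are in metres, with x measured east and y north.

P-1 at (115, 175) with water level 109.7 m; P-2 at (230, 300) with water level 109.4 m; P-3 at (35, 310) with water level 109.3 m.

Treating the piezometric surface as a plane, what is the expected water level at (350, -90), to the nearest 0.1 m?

Taking P-1 as reference: P-2−P-1 = (115, 125, -0.3); P-3−P-1 = (-80, 135, -0.4).
Determinant of the coordinate differences = 115·135 − (-80)·125 = 25525.
∂h/∂x = [(-0.3)·135 − (-0.4)·125] / 25525 = +0.0003722
∂h/∂y = [115·(-0.4) − (-80)·(-0.3)] / 25525 = -0.002742
h(350, -90) = 109.7 + (+0.0003722)·(235) + (-0.002742)·(-265) = 109.7 +0.087 +0.727 = 110.514 m.

110.5 m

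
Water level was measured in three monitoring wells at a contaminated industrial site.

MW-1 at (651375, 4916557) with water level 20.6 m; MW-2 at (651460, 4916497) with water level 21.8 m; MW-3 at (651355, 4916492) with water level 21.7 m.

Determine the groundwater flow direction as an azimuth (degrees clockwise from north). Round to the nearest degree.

With h = a·x + b·y + c and MW-1 as origin, the differences give:
  85·a + (-60)·b = +1.2
  (-20)·a + (-65)·b = +1.1
Eliminate b (×(-65) and ×(-60), subtract): -6725·a = -12.00 → a = ∂h/∂x = +0.001784
Back-substitute: b = ∂h/∂y = -0.01747.
Flow direction (−∇h) has components (-0.001784 E, +0.01747 N).
Azimuth = atan2(E, N) = atan2(-0.001784, +0.01747) = 354.2° ≈ 354°.

354°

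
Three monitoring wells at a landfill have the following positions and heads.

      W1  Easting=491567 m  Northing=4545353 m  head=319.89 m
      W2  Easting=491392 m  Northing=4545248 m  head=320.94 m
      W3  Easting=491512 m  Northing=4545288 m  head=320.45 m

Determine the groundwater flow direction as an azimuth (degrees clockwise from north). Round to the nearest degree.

013°

Taking W1 as reference: W2−W1 = (-175, -105, +1.05); W3−W1 = (-55, -65, +0.56).
Determinant of the coordinate differences = (-175)·(-65) − (-55)·(-105) = 5600.
∂h/∂x = [(+1.05)·(-65) − (+0.56)·(-105)] / 5600 = -0.001688
∂h/∂y = [(-175)·(+0.56) − (-55)·(+1.05)] / 5600 = -0.007187
Flow direction (−∇h) has components (+0.001688 E, +0.007187 N).
Azimuth = atan2(E, N) = atan2(+0.001688, +0.007187) = 13.2° ≈ 013°.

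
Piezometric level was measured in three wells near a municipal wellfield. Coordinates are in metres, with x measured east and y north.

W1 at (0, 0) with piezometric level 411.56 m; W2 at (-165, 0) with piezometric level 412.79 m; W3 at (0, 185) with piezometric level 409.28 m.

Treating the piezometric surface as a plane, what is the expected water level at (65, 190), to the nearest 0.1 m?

408.7 m

∂h/∂x = (412.79 − 411.56) / (-165 − 0) = -0.007455
∂h/∂y = (409.28 − 411.56) / (185 − 0) = -0.01232
h(65, 190) = 411.56 + (-0.007455)·(65) + (-0.01232)·(190) = 411.56 -0.485 -2.342 = 408.734 m.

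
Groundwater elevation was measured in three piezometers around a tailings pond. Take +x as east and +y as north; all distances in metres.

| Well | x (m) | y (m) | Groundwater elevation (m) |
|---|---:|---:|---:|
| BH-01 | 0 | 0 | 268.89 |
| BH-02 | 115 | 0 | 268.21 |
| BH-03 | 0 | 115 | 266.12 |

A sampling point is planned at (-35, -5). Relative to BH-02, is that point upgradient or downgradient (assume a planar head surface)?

upgradient

∂h/∂x = (268.21 − 268.89) / (115 − 0) = -0.005913
∂h/∂y = (266.12 − 268.89) / (115 − 0) = -0.02409
Head at (-35, -5) = 268.89 + (-0.005913)·(-35) + (-0.02409)·(-5) = 269.22 m.
That is higher than the 268.21 m at BH-02, so the point is upgradient.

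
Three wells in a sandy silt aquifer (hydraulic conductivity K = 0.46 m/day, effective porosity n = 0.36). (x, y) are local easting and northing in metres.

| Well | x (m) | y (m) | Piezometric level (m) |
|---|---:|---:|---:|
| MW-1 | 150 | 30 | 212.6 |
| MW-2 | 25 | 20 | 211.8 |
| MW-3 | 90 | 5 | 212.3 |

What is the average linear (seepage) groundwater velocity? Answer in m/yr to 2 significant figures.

Differences from MW-1: to MW-2 (Δx, Δy, Δh) = (-125, -10, -0.8); to MW-3 = (-60, -25, -0.3).
Solve a·Δx + b·Δy = Δh: det = (-125)·(-25) − (-60)·(-10) = 2525.
∂h/∂x = [(-0.8)·(-25) − (-0.3)·(-10)] / 2525 = +0.006733
∂h/∂y = [(-125)·(-0.3) − (-60)·(-0.8)] / 2525 = -0.004158
|∇h| = √(0.006733² + -0.004158²) = 0.007913
Seepage velocity v = K·i/n = 0.46 × 0.007913 / 0.36 = 0.01011 m/day = 3.693 m/yr.

3.7 m/yr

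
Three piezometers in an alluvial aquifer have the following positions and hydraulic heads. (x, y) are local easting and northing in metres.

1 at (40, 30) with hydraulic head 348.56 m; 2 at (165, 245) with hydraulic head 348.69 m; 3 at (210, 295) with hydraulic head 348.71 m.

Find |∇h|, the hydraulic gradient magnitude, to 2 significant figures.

With h = a·x + b·y + c and 1 as origin, the differences give:
  125·a + 215·b = +0.13
  170·a + 265·b = +0.15
Eliminate b (×265 and ×215, subtract): -3425·a = 2.200 → a = ∂h/∂x = -0.0006423
Back-substitute: b = ∂h/∂y = +0.0009781.
|∇h| = √(-0.0006423² + 0.0009781²) = 0.00117

0.0012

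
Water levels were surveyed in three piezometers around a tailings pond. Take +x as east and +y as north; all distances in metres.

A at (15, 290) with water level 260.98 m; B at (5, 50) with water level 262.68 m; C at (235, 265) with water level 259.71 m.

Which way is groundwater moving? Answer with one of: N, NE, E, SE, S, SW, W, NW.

NE

With h = a·x + b·y + c and A as origin, the differences give:
  (-10)·a + (-240)·b = +1.70
  220·a + (-25)·b = -1.27
Eliminate b (×(-25) and ×(-240), subtract): 53050·a = -347.300 → a = ∂h/∂x = -0.006547
Back-substitute: b = ∂h/∂y = -0.006811.
Flow = −∇h = (+0.006547 east, +0.006811 north), which points northeast.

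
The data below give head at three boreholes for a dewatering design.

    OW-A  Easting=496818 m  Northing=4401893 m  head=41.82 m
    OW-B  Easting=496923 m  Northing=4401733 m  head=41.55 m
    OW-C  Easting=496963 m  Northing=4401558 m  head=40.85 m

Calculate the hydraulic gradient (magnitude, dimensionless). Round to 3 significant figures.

Differences from OW-A: to OW-B (Δx, Δy, Δh) = (105, -160, -0.27); to OW-C = (145, -335, -0.97).
Determinant of the coordinate differences = 105·(-335) − 145·(-160) = -11975.
∂h/∂x = [(-0.27)·(-335) − (-0.97)·(-160)] / -11975 = +0.005407
∂h/∂y = [105·(-0.97) − 145·(-0.27)] / -11975 = +0.005236
|∇h| = √(0.005407² + 0.005236²) = 0.007527

0.00753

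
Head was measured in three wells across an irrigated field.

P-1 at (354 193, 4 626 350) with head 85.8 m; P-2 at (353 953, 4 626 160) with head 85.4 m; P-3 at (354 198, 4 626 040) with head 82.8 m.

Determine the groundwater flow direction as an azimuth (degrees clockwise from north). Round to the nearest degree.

Taking P-1 as reference: P-2−P-1 = (-240, -190, -0.4); P-3−P-1 = (5, -310, -3.0).
Determinant of the coordinate differences = (-240)·(-310) − 5·(-190) = 75350.
∂h/∂x = [(-0.4)·(-310) − (-3.0)·(-190)] / 75350 = -0.005919
∂h/∂y = [(-240)·(-3.0) − 5·(-0.4)] / 75350 = +0.009582
Flow direction (−∇h) has components (+0.005919 E, -0.009582 N).
Azimuth = atan2(E, N) = atan2(+0.005919, -0.009582) = 148.3° ≈ 148°.

148°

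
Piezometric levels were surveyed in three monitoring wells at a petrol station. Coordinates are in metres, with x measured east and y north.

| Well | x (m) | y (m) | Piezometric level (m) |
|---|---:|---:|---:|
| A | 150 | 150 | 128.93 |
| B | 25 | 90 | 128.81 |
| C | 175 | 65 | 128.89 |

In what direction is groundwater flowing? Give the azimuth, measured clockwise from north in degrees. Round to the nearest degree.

Taking A as reference: B−A = (-125, -60, -0.12); C−A = (25, -85, -0.04).
Solve a·Δx + b·Δy = Δh: det = (-125)·(-85) − 25·(-60) = 12125.
∂h/∂x = [(-0.12)·(-85) − (-0.04)·(-60)] / 12125 = +0.0006433
∂h/∂y = [(-125)·(-0.04) − 25·(-0.12)] / 12125 = +0.0006598
Flow direction (−∇h) has components (-0.0006433 E, -0.0006598 N).
Azimuth = atan2(E, N) = atan2(-0.0006433, -0.0006598) = 224.3° ≈ 224°.

224°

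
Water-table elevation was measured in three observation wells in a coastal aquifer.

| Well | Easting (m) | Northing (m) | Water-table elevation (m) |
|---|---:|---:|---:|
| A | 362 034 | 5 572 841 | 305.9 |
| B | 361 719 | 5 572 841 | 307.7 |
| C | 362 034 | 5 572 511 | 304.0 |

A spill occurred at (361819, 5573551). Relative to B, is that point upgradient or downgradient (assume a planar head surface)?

∂h/∂x = (307.7 − 305.9) / (361719 − 362034) = -0.005714
∂h/∂y = (304.0 − 305.9) / (5572511 − 5572841) = +0.005758
Head at (361819, 5573551) = 305.9 + (-0.005714)·(-215) + (+0.005758)·(710) = 311.22 m.
That is higher than the 307.7 m at B, so the point is upgradient.

upgradient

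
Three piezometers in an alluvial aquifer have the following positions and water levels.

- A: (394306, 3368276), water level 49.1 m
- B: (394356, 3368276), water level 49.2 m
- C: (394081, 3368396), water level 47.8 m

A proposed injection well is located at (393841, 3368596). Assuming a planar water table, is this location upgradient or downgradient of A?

With h = a·x + b·y + c and A as origin, the differences give:
  50·a + 0·b = +0.1
  (-225)·a + 120·b = -1.3
Eliminate b (×120 and ×0, subtract): 6000·a = 12.00 → a = ∂h/∂x = +0.002000
Back-substitute: b = ∂h/∂y = -0.007083.
Head at (393841, 3368596) = 49.1 + (+0.002000)·(-465) + (-0.007083)·(320) = 45.90 m.
That is lower than the 49.1 m at A, so the point is downgradient.

downgradient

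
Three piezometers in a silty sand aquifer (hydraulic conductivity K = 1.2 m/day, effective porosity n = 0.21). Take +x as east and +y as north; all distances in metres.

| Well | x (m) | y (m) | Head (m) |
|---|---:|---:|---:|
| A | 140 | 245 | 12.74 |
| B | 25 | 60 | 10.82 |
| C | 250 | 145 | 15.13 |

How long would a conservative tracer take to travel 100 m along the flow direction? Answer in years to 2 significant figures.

Taking A as reference: B−A = (-115, -185, -1.92); C−A = (110, -100, +2.39).
Solve a·Δx + b·Δy = Δh: det = (-115)·(-100) − 110·(-185) = 31850.
∂h/∂x = [(-1.92)·(-100) − (+2.39)·(-185)] / 31850 = +0.01991
∂h/∂y = [(-115)·(+2.39) − 110·(-1.92)] / 31850 = -0.001998
|∇h| = √(0.01991² + -0.001998²) = 0.02001
Seepage velocity v = K·i/n = 1.2 × 0.02001 / 0.21 = 0.1143 m/day.
t = 100 / 0.1143 = 874.9 days = 2.4 years.

2.4 years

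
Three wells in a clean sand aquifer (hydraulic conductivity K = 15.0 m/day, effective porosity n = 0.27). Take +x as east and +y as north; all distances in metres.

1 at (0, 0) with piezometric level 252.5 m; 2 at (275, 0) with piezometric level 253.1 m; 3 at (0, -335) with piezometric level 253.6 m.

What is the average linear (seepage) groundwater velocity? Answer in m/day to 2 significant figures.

0.22 m/day

∂h/∂x = (253.1 − 252.5) / (275 − 0) = +0.002182
∂h/∂y = (253.6 − 252.5) / (-335 − 0) = -0.003284
|∇h| = √(0.002182² + -0.003284²) = 0.003943
Seepage velocity v = K·i/n = 15.0 × 0.003943 / 0.27 = 0.2191 m/day.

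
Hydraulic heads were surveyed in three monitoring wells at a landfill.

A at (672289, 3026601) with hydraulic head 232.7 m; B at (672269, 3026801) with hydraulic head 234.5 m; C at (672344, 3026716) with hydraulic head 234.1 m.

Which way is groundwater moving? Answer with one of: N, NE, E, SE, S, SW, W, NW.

SW

Differences from A: to B (Δx, Δy, Δh) = (-20, 200, +1.8); to C = (55, 115, +1.4).
Determinant of the coordinate differences = (-20)·115 − 55·200 = -13300.
∂h/∂x = [(+1.8)·115 − (+1.4)·200] / -13300 = +0.005489
∂h/∂y = [(-20)·(+1.4) − 55·(+1.8)] / -13300 = +0.009549
Flow = −∇h = (-0.005489 east, -0.009549 north), which points southwest.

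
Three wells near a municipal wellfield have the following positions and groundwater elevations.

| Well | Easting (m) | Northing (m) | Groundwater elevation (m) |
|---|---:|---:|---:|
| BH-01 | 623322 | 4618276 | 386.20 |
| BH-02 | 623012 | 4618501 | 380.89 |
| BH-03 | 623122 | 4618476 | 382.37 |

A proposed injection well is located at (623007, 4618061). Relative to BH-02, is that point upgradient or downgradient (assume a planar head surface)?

With h = a·x + b·y + c and BH-01 as origin, the differences give:
  (-310)·a + 225·b = -5.31
  (-200)·a + 200·b = -3.83
Eliminate b (×200 and ×225, subtract): -17000·a = -200.250 → a = ∂h/∂x = +0.01178
Back-substitute: b = ∂h/∂y = -0.007371.
Head at (623007, 4618061) = 386.20 + (+0.01178)·(-315) + (-0.007371)·(-215) = 384.07 m.
That is higher than the 380.89 m at BH-02, so the point is upgradient.

upgradient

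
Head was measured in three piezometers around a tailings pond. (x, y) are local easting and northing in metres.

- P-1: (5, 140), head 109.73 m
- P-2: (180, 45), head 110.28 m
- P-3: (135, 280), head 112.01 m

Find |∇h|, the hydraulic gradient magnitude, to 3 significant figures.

0.0119

Three-point gradient (reference P-1): Δ to P-2 = (175, -95, +0.55), Δ to P-3 = (130, 140, +2.28).
∂h/∂x = +0.007967, ∂h/∂y = +0.008887 (det = 36850).
|∇h| = √(0.007967² + 0.008887²) = 0.01194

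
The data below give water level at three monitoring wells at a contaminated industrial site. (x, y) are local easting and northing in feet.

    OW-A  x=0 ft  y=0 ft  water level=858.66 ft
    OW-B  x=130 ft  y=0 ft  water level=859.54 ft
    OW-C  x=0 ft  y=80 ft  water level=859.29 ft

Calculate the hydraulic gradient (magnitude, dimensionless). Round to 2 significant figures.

∂h/∂x = (859.54 − 858.66) / (130 − 0) = +0.006769
∂h/∂y = (859.29 − 858.66) / (80 − 0) = +0.007875
|∇h| = √(0.006769² + 0.007875²) = 0.01038

0.010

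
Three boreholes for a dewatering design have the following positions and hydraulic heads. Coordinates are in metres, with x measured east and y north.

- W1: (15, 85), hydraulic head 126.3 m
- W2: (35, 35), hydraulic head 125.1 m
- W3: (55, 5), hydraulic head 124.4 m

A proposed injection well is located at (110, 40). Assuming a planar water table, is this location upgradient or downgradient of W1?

downgradient

Differences from W1: to W2 (Δx, Δy, Δh) = (20, -50, -1.2); to W3 = (40, -80, -1.9).
Determinant of the coordinate differences = 20·(-80) − 40·(-50) = 400.
∂h/∂x = [(-1.2)·(-80) − (-1.9)·(-50)] / 400 = +0.002500
∂h/∂y = [20·(-1.9) − 40·(-1.2)] / 400 = +0.02500
Head at (110, 40) = 126.3 + (+0.002500)·(95) + (+0.02500)·(-45) = 125.41 m.
That is lower than the 126.3 m at W1, so the point is downgradient.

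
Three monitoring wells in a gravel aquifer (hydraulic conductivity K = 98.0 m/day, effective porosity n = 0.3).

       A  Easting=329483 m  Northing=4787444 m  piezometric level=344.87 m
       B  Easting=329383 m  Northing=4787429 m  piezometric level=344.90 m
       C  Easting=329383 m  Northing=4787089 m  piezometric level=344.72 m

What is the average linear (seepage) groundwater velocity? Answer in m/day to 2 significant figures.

0.21 m/day

Taking A as reference: B−A = (-100, -15, +0.03); C−A = (-100, -355, -0.15).
Solve a·Δx + b·Δy = Δh: det = (-100)·(-355) − (-100)·(-15) = 34000.
∂h/∂x = [(+0.03)·(-355) − (-0.15)·(-15)] / 34000 = -0.0003794
∂h/∂y = [(-100)·(-0.15) − (-100)·(+0.03)] / 34000 = +0.0005294
|∇h| = √(-0.0003794² + 0.0005294²) = 0.0006513
Seepage velocity v = K·i/n = 98.0 × 0.0006513 / 0.3 = 0.2128 m/day.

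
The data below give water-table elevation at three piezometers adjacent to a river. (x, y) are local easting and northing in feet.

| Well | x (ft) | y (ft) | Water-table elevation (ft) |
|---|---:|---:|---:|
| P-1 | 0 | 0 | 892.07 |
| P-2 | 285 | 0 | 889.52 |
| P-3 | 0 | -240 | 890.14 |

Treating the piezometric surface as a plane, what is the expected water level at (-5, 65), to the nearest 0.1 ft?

∂h/∂x = (889.52 − 892.07) / (285 − 0) = -0.008947
∂h/∂y = (890.14 − 892.07) / (-240 − 0) = +0.008042
h(-5, 65) = 892.07 + (-0.008947)·(-5) + (+0.008042)·(65) = 892.07 +0.045 +0.523 = 892.637 ft.

892.6 ft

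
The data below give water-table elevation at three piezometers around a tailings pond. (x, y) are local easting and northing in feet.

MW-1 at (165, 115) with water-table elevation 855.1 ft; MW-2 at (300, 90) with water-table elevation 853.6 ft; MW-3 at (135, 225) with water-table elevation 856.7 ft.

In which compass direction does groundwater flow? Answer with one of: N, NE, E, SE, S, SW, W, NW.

Differences from MW-1: to MW-2 (Δx, Δy, Δh) = (135, -25, -1.5); to MW-3 = (-30, 110, +1.6).
Solve a·Δx + b·Δy = Δh: det = 135·110 − (-30)·(-25) = 14100.
∂h/∂x = [(-1.5)·110 − (+1.6)·(-25)] / 14100 = -0.008865
∂h/∂y = [135·(+1.6) − (-30)·(-1.5)] / 14100 = +0.01213
Flow = −∇h = (+0.008865 east, -0.01213 north), which points southeast.

SE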